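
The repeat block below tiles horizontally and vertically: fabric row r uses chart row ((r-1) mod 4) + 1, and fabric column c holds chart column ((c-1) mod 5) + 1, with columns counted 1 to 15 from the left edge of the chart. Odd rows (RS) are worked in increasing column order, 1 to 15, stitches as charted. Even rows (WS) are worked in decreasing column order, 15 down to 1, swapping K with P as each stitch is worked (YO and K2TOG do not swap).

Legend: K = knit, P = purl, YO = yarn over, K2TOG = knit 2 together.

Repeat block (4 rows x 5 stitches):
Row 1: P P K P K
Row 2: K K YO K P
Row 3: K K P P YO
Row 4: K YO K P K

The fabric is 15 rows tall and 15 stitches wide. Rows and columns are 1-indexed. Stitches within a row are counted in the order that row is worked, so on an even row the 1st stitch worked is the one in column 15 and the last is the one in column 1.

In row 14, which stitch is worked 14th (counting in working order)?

Row 14 uses chart row ((14-1) mod 4)+1 = 2. Row 14 is even, so WS.
Chart row 2 tiled across columns 1-15: K K YO K P K K YO K P K K YO K P
WS row: flip the tiled sequence (start at column 15) and apply K<->P; YO and K2TOG stay.
Row 14 as worked: K P YO P P K P YO P P K P YO P P
Counting 14 along the worked row gives P.

Stitch:
P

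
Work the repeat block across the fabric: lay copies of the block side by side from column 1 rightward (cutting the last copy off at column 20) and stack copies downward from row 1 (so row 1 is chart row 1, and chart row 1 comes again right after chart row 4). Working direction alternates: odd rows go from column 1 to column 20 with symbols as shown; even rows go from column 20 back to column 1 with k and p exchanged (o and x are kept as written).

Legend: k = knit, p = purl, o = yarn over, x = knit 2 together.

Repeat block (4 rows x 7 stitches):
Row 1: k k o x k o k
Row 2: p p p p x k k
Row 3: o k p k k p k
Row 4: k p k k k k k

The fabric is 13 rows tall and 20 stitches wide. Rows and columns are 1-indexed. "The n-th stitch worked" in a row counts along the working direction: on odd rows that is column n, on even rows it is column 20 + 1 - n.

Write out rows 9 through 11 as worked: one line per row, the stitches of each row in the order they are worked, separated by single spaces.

== ROWS AS WORKED ==
k k o x k o k k k o x k o k k k o x k o
p x k k k k p p x k k k k p p x k k k k
o k p k k p k o k p k k p k o k p k k p

Derivation:
Row 9: chart row 1, RS - tile across columns 1-20 and work as-is.
Row 10: chart row 2, WS - tiled (columns 1-20): p p p p x k k p p p p x k k p p p p x k; work from column 20 back to 1 with k<->p swapped.
Row 11: chart row 3, RS - tile across columns 1-20 and work as-is.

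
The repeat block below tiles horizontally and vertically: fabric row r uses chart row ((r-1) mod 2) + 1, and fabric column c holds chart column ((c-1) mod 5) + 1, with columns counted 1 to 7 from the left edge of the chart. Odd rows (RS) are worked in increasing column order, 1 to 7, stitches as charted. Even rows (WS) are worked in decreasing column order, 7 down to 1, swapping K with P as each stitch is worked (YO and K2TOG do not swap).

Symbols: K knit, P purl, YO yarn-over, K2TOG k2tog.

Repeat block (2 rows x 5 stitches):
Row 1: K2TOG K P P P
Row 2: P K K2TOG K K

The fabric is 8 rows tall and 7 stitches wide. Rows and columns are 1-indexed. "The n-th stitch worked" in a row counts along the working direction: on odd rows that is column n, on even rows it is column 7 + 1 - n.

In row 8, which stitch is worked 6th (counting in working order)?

Row 8: (8-1) mod 2 = 1, so use chart row 2. Even row -> WS.
Chart row 2 tiled across columns 1-7: P K K2TOG K K P K
Wrong side: read the tiled row from column 7 down to 1 and exchange K with P (leave YO, K2TOG).
Row 8 as worked: P K P P K2TOG P K
Counting 6 along the worked row gives P.

== STITCH ==
P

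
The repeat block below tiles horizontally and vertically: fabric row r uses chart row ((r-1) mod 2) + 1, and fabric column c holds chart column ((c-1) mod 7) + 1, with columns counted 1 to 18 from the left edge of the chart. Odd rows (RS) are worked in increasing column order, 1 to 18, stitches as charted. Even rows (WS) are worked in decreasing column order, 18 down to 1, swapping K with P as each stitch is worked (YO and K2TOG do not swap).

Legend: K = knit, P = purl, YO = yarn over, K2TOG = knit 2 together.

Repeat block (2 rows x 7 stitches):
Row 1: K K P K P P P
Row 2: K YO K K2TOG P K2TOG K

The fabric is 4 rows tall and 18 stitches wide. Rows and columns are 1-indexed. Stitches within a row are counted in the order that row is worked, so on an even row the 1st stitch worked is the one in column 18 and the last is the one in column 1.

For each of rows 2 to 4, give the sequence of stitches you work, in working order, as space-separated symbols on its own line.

Row 2: chart row 2, WS - tiled (columns 1-18): K YO K K2TOG P K2TOG K K YO K K2TOG P K2TOG K K YO K K2TOG; work from column 18 back to 1 with K<->P swapped.
Row 3: chart row 1, RS - tile across columns 1-18 and work as-is.
Row 4: chart row 2, WS - tiled (columns 1-18): K YO K K2TOG P K2TOG K K YO K K2TOG P K2TOG K K YO K K2TOG; work from column 18 back to 1 with K<->P swapped.

Rows as worked:
K2TOG P YO P P K2TOG K K2TOG P YO P P K2TOG K K2TOG P YO P
K K P K P P P K K P K P P P K K P K
K2TOG P YO P P K2TOG K K2TOG P YO P P K2TOG K K2TOG P YO P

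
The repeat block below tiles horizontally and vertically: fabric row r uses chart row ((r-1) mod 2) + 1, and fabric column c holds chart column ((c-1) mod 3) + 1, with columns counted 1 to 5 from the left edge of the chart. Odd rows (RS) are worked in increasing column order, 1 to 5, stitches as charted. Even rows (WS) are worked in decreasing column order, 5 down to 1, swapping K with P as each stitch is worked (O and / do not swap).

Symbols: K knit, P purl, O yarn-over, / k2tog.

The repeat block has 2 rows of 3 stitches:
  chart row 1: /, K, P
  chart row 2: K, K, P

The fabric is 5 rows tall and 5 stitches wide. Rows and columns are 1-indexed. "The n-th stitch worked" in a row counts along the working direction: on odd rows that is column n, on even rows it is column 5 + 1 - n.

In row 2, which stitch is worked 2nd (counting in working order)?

Row 2 uses chart row ((2-1) mod 2)+1 = 2. Row 2 is even, so WS.
Chart row 2 tiled across columns 1-5: K K P K K
WS row: flip the tiled sequence (start at column 5) and apply K<->P; O and / stay.
Row 2 as worked: P P K P P
The 2nd stitch worked is P.

== STITCH ==
P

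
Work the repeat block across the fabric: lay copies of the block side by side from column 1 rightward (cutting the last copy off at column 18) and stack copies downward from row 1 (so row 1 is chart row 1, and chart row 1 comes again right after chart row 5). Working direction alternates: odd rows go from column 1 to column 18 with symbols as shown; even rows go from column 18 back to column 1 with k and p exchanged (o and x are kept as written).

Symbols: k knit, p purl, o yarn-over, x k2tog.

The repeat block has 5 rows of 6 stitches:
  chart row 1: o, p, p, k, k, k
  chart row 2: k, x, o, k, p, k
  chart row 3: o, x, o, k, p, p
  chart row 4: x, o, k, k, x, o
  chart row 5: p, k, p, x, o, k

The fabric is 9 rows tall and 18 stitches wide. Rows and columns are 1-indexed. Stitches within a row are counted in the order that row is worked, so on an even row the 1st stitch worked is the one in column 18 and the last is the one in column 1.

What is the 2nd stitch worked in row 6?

Row 6 uses chart row ((6-1) mod 5)+1 = 1. Row 6 is even, so WS.
Chart row 1 tiled across columns 1-18: o p p k k k o p p k k k o p p k k k
WS: work from column 18 back to column 1 (reverse the tiled row), swapping k<->p (o and x unchanged).
Row 6 as worked: p p p k k o p p p k k o p p p k k o
Counting 2 along the worked row gives p.

Result:
p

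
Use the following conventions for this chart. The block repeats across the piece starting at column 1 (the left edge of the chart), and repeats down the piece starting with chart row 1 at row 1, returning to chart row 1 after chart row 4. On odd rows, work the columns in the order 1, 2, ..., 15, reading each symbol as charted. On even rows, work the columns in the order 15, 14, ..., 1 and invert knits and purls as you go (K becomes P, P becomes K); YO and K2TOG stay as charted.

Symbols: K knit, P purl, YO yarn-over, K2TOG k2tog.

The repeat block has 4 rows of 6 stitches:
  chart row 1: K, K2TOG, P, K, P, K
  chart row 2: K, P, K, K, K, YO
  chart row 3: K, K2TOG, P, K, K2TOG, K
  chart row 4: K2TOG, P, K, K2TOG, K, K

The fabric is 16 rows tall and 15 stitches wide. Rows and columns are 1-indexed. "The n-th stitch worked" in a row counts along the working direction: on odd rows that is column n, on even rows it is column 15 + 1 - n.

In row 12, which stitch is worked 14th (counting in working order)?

Row 12 uses chart row ((12-1) mod 4)+1 = 4. Row 12 is even, so WS.
Chart row 4 tiled across columns 1-15: K2TOG P K K2TOG K K K2TOG P K K2TOG K K K2TOG P K
Wrong side: read the tiled row from column 15 down to 1 and exchange K with P (leave YO, K2TOG).
Row 12 as worked: P K K2TOG P P K2TOG P K K2TOG P P K2TOG P K K2TOG
Counting 14 along the worked row gives K.

Stitch:
K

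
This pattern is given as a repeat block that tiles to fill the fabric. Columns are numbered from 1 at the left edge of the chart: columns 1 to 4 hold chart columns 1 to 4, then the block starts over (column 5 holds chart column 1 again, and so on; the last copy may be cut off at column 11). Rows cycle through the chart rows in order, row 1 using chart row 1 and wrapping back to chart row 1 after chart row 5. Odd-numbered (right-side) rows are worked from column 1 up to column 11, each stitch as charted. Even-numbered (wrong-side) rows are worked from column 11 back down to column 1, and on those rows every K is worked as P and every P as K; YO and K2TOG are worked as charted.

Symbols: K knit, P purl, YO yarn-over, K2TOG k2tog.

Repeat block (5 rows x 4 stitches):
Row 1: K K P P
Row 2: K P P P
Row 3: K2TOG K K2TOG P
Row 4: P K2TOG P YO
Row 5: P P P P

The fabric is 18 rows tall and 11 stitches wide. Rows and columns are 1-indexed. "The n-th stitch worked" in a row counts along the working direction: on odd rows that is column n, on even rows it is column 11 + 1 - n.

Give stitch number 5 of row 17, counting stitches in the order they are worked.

For row 17: chart row = ((17-1) mod 5) + 1 = 2; this is a RS (odd) row.
Chart row 2 tiled across columns 1-11: K P P P K P P P K P P
Right side: take the tiled row as-is (worked left to right from column 1).
Counting 5 along the worked row gives K.

== STITCH ==
K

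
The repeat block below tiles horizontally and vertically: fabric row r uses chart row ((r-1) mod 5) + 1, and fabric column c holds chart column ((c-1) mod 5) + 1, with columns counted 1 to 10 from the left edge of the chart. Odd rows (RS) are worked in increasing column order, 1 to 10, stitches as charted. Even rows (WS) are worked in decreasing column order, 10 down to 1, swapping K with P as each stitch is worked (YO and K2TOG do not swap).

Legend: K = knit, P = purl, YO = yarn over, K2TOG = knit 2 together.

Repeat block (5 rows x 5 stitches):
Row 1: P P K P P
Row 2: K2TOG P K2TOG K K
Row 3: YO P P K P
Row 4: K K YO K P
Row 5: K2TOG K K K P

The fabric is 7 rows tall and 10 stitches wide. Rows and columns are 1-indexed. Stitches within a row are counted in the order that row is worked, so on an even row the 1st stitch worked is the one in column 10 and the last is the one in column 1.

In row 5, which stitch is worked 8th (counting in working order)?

== STITCH ==
K

Derivation:
Row 5 uses chart row ((5-1) mod 5)+1 = 5. Row 5 is odd, so RS.
Chart row 5 tiled across columns 1-10: K2TOG K K K P K2TOG K K K P
Right side: take the tiled row as-is (worked left to right from column 1).
Counting 8 along the worked row gives K.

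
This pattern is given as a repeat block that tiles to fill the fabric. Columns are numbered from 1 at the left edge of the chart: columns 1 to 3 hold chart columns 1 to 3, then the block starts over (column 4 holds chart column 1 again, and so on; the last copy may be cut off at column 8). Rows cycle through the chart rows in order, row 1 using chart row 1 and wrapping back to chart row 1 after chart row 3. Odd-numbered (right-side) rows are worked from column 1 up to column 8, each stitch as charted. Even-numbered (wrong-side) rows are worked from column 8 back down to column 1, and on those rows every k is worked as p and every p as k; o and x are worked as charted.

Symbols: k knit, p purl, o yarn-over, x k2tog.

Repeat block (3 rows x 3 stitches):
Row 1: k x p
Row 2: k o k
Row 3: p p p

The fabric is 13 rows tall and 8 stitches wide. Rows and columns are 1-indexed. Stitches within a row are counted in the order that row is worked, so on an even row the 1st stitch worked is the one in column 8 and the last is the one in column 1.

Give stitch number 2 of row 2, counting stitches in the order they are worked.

Result:
p

Derivation:
Row 2: (2-1) mod 3 = 1, so use chart row 2. Even row -> WS.
Chart row 2 tiled across columns 1-8: k o k k o k k o
WS: work from column 8 back to column 1 (reverse the tiled row), swapping k<->p (o and x unchanged).
Row 2 as worked: o p p o p p o p
Counting 2 along the worked row gives p.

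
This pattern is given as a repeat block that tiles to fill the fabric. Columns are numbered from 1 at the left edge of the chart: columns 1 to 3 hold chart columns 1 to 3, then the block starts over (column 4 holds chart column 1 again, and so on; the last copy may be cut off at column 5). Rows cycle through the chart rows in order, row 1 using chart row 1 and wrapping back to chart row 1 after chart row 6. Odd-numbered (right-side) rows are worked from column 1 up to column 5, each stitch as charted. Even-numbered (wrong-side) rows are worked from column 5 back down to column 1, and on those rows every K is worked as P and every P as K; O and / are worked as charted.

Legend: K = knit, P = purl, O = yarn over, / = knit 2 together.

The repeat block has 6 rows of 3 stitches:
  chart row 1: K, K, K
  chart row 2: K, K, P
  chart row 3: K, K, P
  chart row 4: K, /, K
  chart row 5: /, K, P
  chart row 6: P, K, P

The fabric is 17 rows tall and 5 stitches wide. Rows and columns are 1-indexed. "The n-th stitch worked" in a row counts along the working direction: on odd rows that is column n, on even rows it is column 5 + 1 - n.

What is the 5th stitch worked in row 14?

Row 14 uses chart row ((14-1) mod 6)+1 = 2. Row 14 is even, so WS.
Chart row 2 tiled across columns 1-5: K K P K K
Wrong side: read the tiled row from column 5 down to 1 and exchange K with P (leave O, /).
Row 14 as worked: P P K P P
The 5th stitch worked is P.

== STITCH ==
P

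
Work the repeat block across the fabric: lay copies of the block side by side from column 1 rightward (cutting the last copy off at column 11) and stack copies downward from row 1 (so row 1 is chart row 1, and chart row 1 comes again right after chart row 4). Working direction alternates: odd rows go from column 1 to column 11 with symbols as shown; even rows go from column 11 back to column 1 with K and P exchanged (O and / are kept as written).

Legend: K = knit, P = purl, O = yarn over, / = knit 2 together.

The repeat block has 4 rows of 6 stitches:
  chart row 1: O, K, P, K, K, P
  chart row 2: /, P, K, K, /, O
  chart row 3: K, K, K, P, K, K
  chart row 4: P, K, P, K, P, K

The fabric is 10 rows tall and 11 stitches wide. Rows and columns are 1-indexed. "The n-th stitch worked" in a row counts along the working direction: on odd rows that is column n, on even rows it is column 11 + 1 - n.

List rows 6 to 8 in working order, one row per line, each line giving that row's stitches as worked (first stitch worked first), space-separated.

Rows as worked:
/ P P K / O / P P K /
K K K P K K K K K P K
K P K P K P K P K P K

Derivation:
Row 6: chart row 2, WS - tiled (columns 1-11): / P K K / O / P K K /; work from column 11 back to 1 with K<->P swapped.
Row 7: chart row 3, RS - tile across columns 1-11 and work as-is.
Row 8: chart row 4, WS - tiled (columns 1-11): P K P K P K P K P K P; work from column 11 back to 1 with K<->P swapped.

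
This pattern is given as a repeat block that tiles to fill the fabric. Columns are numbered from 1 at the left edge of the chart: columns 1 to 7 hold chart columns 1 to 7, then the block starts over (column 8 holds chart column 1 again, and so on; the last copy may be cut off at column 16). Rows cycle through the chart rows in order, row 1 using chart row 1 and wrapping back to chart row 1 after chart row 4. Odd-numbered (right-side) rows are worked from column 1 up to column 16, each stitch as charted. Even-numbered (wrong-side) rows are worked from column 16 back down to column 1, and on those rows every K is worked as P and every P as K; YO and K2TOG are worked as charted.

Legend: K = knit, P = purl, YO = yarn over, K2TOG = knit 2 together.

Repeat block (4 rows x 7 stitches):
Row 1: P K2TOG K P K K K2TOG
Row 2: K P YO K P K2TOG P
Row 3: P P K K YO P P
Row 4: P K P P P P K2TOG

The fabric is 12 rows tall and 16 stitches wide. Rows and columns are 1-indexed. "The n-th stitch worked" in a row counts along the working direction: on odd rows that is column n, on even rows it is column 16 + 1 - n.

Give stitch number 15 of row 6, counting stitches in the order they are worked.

Row 6: (6-1) mod 4 = 1, so use chart row 2. Even row -> WS.
Chart row 2 tiled across columns 1-16: K P YO K P K2TOG P K P YO K P K2TOG P K P
Wrong side: read the tiled row from column 16 down to 1 and exchange K with P (leave YO, K2TOG).
Row 6 as worked: K P K K2TOG K P YO K P K K2TOG K P YO K P
The 15th stitch worked is K.

== STITCH ==
K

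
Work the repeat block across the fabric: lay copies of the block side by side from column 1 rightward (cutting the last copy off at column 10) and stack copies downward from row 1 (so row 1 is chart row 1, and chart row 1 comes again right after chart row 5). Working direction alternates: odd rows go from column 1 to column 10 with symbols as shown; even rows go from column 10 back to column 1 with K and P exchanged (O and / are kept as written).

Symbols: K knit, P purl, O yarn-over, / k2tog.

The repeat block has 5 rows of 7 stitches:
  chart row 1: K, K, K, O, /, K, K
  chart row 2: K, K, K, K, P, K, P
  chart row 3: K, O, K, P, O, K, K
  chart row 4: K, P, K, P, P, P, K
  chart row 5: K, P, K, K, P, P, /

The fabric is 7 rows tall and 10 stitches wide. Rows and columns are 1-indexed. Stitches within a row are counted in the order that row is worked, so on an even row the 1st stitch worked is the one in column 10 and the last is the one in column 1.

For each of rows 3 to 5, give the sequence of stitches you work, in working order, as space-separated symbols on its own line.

Result:
K O K P O K K K O K
P K P P K K K P K P
K P K K P P / K P K

Derivation:
Row 3: chart row 3, RS - tile across columns 1-10 and work as-is.
Row 4: chart row 4, WS - tiled (columns 1-10): K P K P P P K K P K; work from column 10 back to 1 with K<->P swapped.
Row 5: chart row 5, RS - tile across columns 1-10 and work as-is.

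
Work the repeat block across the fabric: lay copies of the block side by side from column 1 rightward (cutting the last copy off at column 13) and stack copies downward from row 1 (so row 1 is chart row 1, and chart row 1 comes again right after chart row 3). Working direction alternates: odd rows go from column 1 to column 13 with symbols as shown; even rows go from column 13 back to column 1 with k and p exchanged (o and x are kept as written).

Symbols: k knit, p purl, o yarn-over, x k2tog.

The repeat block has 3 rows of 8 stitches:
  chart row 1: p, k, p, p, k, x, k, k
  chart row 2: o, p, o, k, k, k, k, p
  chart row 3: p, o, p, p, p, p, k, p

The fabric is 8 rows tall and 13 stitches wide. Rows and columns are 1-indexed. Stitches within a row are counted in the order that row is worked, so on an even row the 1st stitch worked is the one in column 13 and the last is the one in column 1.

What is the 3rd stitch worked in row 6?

Result:
k

Derivation:
Row 6: (6-1) mod 3 = 2, so use chart row 3. Even row -> WS.
Chart row 3 tiled across columns 1-13: p o p p p p k p p o p p p
WS: work from column 13 back to column 1 (reverse the tiled row), swapping k<->p (o and x unchanged).
Row 6 as worked: k k k o k k p k k k k o k
The 3rd stitch worked is k.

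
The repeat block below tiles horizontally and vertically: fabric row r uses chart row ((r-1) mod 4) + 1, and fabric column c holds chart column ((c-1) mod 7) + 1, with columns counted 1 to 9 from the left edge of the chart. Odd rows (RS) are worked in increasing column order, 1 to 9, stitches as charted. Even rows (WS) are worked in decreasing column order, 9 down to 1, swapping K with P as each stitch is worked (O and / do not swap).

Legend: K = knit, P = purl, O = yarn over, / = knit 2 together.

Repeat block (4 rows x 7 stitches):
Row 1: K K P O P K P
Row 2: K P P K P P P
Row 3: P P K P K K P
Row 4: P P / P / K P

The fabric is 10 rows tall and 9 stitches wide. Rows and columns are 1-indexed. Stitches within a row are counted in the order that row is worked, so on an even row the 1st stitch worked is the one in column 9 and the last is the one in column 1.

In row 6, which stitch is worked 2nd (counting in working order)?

Result:
P

Derivation:
Row 6 uses chart row ((6-1) mod 4)+1 = 2. Row 6 is even, so WS.
Chart row 2 tiled across columns 1-9: K P P K P P P K P
WS row: flip the tiled sequence (start at column 9) and apply K<->P; O and / stay.
Row 6 as worked: K P K K K P K K P
Stitch 2 in working order -> P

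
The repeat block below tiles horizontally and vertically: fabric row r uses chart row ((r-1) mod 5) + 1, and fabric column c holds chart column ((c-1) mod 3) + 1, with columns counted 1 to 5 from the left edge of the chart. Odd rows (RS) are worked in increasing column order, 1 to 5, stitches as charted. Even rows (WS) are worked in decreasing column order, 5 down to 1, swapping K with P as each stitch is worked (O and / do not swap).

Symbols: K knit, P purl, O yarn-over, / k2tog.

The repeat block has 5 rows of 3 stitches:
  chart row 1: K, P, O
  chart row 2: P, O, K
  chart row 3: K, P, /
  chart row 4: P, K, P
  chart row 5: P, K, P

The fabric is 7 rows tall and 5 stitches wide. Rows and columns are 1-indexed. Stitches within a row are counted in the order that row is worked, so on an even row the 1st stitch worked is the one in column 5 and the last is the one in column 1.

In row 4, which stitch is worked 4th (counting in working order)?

Stitch:
P

Derivation:
For row 4: chart row = ((4-1) mod 5) + 1 = 4; this is a WS (even) row.
Chart row 4 tiled across columns 1-5: P K P P K
WS: work from column 5 back to column 1 (reverse the tiled row), swapping K<->P (O and / unchanged).
Row 4 as worked: P K K P K
Counting 4 along the worked row gives P.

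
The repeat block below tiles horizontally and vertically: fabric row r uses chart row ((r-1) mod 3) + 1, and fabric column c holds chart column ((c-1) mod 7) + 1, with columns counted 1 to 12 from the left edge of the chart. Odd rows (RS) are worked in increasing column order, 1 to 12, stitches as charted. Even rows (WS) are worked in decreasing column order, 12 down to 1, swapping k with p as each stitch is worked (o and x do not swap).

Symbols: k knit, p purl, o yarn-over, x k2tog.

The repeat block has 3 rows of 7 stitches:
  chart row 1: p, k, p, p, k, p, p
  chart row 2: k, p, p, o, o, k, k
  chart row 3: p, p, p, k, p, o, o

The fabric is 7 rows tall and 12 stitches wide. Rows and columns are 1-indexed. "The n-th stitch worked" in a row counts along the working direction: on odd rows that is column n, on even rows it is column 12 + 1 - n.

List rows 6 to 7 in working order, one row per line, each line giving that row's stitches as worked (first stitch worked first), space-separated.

Row 6: chart row 3, WS - tiled (columns 1-12): p p p k p o o p p p k p; work from column 12 back to 1 with k<->p swapped.
Row 7: chart row 1, RS - tile across columns 1-12 and work as-is.

== ROWS AS WORKED ==
k p k k k o o k p k k k
p k p p k p p p k p p k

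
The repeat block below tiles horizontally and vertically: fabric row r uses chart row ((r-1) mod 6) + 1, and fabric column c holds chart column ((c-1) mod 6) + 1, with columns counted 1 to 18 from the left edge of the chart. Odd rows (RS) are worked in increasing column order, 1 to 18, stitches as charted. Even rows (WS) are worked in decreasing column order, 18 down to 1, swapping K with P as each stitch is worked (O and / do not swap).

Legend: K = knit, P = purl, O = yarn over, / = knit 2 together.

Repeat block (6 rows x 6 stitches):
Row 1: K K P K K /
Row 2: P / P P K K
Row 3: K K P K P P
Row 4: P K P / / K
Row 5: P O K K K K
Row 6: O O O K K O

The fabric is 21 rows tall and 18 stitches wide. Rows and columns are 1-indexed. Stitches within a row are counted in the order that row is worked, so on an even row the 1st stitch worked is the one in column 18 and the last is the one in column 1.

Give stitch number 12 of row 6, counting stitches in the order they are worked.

Row 6: (6-1) mod 6 = 5, so use chart row 6. Even row -> WS.
Chart row 6 tiled across columns 1-18: O O O K K O O O O K K O O O O K K O
WS row: flip the tiled sequence (start at column 18) and apply K<->P; O and / stay.
Row 6 as worked: O P P O O O O P P O O O O P P O O O
Stitch 12 in working order -> O

Result:
O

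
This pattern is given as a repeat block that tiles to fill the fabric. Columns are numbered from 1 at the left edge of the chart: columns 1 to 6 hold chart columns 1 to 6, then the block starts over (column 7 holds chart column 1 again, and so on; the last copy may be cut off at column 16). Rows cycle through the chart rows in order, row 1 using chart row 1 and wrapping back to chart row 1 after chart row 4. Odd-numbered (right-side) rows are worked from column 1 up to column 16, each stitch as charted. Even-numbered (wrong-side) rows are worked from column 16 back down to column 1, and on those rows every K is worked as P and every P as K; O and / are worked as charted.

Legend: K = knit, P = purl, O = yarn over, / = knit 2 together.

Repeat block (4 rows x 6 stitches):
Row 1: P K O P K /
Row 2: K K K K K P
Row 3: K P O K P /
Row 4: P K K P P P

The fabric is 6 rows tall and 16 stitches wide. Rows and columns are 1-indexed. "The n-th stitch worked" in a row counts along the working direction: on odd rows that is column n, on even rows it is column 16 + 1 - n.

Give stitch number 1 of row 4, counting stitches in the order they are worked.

Result:
K

Derivation:
For row 4: chart row = ((4-1) mod 4) + 1 = 4; this is a WS (even) row.
Chart row 4 tiled across columns 1-16: P K K P P P P K K P P P P K K P
Wrong side: read the tiled row from column 16 down to 1 and exchange K with P (leave O, /).
Row 4 as worked: K P P K K K K P P K K K K P P K
Counting 1 along the worked row gives K.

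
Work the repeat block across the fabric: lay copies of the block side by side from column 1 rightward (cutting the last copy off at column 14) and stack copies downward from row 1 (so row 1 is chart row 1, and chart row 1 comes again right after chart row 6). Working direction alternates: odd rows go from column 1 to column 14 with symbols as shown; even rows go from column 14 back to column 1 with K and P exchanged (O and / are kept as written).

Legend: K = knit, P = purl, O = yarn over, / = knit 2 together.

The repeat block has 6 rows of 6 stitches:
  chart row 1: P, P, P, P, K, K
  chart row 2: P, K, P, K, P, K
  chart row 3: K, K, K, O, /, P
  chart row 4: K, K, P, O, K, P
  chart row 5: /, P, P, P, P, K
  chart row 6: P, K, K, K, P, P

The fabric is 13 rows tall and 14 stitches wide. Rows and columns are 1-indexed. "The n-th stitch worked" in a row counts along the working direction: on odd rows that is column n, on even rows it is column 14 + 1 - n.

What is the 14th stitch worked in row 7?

Result:
P

Derivation:
Row 7: (7-1) mod 6 = 0, so use chart row 1. Odd row -> RS.
Chart row 1 tiled across columns 1-14: P P P P K K P P P P K K P P
Right side: take the tiled row as-is (worked left to right from column 1).
The 14th stitch worked is P.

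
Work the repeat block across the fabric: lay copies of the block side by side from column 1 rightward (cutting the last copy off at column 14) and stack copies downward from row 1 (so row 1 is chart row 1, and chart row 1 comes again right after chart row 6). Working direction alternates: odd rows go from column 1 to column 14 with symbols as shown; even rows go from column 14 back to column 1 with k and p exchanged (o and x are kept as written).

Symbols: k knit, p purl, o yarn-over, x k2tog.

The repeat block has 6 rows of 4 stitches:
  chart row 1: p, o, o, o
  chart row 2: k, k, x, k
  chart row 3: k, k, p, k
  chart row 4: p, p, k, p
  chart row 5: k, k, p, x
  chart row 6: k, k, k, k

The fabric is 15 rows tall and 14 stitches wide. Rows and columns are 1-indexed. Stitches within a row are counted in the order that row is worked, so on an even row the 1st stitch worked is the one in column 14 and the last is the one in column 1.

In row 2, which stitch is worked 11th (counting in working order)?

Result:
p

Derivation:
For row 2: chart row = ((2-1) mod 6) + 1 = 2; this is a WS (even) row.
Chart row 2 tiled across columns 1-14: k k x k k k x k k k x k k k
WS: work from column 14 back to column 1 (reverse the tiled row), swapping k<->p (o and x unchanged).
Row 2 as worked: p p p x p p p x p p p x p p
Stitch 11 in working order -> p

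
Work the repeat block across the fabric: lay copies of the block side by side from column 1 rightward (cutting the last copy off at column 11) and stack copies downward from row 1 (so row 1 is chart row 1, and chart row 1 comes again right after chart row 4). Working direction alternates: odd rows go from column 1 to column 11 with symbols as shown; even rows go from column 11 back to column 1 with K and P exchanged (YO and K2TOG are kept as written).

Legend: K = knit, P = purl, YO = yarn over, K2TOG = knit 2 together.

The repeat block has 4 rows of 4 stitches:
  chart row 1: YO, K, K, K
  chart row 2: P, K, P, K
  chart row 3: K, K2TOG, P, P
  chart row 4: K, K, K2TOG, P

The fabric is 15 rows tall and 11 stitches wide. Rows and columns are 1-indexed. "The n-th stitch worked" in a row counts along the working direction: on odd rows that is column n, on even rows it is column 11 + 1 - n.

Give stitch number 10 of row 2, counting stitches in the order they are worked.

Row 2 uses chart row ((2-1) mod 4)+1 = 2. Row 2 is even, so WS.
Chart row 2 tiled across columns 1-11: P K P K P K P K P K P
Wrong side: read the tiled row from column 11 down to 1 and exchange K with P (leave YO, K2TOG).
Row 2 as worked: K P K P K P K P K P K
Stitch 10 in working order -> P

Result:
P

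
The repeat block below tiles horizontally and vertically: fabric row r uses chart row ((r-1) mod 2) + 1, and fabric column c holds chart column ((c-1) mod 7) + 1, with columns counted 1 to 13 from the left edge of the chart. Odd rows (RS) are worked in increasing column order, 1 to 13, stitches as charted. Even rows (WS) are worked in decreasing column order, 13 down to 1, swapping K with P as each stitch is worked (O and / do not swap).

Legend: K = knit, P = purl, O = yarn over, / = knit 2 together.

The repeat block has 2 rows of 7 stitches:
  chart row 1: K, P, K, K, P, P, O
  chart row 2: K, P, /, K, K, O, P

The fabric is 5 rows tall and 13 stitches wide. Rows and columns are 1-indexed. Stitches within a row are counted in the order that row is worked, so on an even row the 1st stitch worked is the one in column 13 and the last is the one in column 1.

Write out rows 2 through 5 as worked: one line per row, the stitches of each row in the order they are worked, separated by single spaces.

Rows as worked:
O P P / K P K O P P / K P
K P K K P P O K P K K P P
O P P / K P K O P P / K P
K P K K P P O K P K K P P

Derivation:
Row 2: chart row 2, WS - tiled (columns 1-13): K P / K K O P K P / K K O; work from column 13 back to 1 with K<->P swapped.
Row 3: chart row 1, RS - tile across columns 1-13 and work as-is.
Row 4: chart row 2, WS - tiled (columns 1-13): K P / K K O P K P / K K O; work from column 13 back to 1 with K<->P swapped.
Row 5: chart row 1, RS - tile across columns 1-13 and work as-is.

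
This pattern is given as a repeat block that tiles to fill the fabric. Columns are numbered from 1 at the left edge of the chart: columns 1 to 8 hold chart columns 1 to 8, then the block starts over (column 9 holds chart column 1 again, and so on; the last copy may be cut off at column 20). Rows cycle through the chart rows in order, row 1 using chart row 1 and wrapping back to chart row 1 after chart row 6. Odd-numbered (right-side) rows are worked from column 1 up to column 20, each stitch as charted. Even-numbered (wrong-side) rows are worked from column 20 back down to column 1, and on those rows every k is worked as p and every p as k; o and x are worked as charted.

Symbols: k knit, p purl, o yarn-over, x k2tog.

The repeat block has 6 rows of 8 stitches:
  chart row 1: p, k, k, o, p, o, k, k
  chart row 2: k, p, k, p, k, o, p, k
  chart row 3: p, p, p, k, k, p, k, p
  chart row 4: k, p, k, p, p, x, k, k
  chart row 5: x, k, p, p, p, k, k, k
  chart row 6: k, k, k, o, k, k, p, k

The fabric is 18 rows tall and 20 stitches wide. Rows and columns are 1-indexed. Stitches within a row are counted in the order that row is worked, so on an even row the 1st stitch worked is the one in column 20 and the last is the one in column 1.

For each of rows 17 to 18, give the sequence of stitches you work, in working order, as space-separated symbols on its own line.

== ROWS AS WORKED ==
x k p p p k k k x k p p p k k k x k p p
o p p p p k p p o p p p p k p p o p p p

Derivation:
Row 17: chart row 5, RS - tile across columns 1-20 and work as-is.
Row 18: chart row 6, WS - tiled (columns 1-20): k k k o k k p k k k k o k k p k k k k o; work from column 20 back to 1 with k<->p swapped.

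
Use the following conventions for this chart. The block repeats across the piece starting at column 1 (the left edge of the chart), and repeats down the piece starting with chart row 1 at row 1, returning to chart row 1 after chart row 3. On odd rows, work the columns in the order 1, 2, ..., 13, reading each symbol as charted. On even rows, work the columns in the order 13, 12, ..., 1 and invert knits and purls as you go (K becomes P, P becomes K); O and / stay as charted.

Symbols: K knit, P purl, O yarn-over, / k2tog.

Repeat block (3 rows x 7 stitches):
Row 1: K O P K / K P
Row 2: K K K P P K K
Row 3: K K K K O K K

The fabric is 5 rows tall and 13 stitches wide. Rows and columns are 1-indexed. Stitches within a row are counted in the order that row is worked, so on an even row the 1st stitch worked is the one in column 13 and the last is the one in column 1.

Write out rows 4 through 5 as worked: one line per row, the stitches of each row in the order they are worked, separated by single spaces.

Rows as worked:
P / P K O P K P / P K O P
K K K P P K K K K K P P K

Derivation:
Row 4: chart row 1, WS - tiled (columns 1-13): K O P K / K P K O P K / K; work from column 13 back to 1 with K<->P swapped.
Row 5: chart row 2, RS - tile across columns 1-13 and work as-is.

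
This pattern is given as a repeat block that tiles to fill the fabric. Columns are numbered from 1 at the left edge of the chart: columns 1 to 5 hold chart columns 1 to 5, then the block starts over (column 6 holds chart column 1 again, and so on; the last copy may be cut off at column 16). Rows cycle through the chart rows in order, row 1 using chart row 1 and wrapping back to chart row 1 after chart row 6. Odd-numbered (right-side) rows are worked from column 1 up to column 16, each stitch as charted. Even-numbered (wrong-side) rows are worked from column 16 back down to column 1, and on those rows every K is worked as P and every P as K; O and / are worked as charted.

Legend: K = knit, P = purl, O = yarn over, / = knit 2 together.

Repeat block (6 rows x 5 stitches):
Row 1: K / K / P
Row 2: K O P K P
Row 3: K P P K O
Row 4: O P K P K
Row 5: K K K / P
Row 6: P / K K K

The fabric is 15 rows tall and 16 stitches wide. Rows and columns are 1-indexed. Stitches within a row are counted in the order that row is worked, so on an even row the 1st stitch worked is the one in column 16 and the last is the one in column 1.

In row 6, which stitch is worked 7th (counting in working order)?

Result:
P

Derivation:
Row 6: (6-1) mod 6 = 5, so use chart row 6. Even row -> WS.
Chart row 6 tiled across columns 1-16: P / K K K P / K K K P / K K K P
WS row: flip the tiled sequence (start at column 16) and apply K<->P; O and / stay.
Row 6 as worked: K P P P / K P P P / K P P P / K
The 7th stitch worked is P.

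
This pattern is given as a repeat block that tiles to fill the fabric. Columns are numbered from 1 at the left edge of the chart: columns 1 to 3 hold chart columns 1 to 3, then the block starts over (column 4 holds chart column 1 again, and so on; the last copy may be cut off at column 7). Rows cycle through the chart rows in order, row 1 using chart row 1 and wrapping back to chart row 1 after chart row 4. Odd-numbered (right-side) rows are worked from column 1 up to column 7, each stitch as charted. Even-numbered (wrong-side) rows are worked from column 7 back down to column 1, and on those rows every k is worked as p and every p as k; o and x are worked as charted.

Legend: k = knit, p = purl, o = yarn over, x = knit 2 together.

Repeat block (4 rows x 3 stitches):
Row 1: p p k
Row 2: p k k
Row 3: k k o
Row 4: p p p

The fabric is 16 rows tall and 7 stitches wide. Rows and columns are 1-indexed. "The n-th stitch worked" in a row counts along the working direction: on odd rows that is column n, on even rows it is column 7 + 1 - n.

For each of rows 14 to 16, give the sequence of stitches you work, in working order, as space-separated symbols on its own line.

Rows as worked:
k p p k p p k
k k o k k o k
k k k k k k k

Derivation:
Row 14: chart row 2, WS - tiled (columns 1-7): p k k p k k p; work from column 7 back to 1 with k<->p swapped.
Row 15: chart row 3, RS - tile across columns 1-7 and work as-is.
Row 16: chart row 4, WS - tiled (columns 1-7): p p p p p p p; work from column 7 back to 1 with k<->p swapped.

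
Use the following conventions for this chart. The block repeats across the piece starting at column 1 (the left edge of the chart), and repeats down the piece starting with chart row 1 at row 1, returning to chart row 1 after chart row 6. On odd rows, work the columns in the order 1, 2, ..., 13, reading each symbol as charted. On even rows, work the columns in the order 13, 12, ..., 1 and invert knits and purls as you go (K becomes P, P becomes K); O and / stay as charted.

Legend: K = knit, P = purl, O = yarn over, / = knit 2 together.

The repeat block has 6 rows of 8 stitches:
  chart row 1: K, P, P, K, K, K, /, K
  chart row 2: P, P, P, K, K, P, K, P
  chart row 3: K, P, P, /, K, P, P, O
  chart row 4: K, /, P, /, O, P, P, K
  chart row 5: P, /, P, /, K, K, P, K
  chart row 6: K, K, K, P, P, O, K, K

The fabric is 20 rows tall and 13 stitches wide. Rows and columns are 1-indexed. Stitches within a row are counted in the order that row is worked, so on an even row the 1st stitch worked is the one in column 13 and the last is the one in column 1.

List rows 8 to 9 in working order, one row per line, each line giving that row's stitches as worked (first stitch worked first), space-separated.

Row 8: chart row 2, WS - tiled (columns 1-13): P P P K K P K P P P P K K; work from column 13 back to 1 with K<->P swapped.
Row 9: chart row 3, RS - tile across columns 1-13 and work as-is.

== ROWS AS WORKED ==
P P K K K K P K P P K K K
K P P / K P P O K P P / K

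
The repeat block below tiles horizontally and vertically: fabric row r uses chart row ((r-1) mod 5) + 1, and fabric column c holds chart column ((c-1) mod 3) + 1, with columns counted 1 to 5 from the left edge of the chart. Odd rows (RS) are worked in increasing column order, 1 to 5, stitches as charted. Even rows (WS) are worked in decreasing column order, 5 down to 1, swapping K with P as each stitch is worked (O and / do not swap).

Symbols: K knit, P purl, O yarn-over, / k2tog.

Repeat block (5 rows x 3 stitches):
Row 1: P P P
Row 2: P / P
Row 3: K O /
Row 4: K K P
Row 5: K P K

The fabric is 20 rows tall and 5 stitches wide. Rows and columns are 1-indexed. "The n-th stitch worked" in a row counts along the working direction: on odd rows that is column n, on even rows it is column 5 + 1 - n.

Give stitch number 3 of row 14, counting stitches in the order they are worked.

Result:
K

Derivation:
Row 14 uses chart row ((14-1) mod 5)+1 = 4. Row 14 is even, so WS.
Chart row 4 tiled across columns 1-5: K K P K K
Wrong side: read the tiled row from column 5 down to 1 and exchange K with P (leave O, /).
Row 14 as worked: P P K P P
Stitch 3 in working order -> K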